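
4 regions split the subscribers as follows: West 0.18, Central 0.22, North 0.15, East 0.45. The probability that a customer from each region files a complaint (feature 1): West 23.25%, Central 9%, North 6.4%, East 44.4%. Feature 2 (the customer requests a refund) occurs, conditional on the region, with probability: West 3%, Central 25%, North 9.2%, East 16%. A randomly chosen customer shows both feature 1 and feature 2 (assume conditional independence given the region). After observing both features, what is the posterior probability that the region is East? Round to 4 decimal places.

0.8185

Unnormalized posteriors (prior × likelihood):
  West: 0.18 × 0.2325 × 0.03 = 0.0012555
  Central: 0.22 × 0.09 × 0.25 = 0.00495
  North: 0.15 × 0.064 × 0.092 = 0.0008832
  East: 0.45 × 0.444 × 0.16 = 0.031968
Total = 0.0390567.
P(East | evidence) = 0.031968 / 0.0390567 ≈ 0.8185.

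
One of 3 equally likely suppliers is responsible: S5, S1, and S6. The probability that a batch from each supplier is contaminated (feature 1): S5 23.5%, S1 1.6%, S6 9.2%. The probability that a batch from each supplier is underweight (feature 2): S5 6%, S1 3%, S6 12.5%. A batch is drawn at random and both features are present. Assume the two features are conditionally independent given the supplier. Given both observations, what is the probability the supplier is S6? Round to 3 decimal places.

0.441

Since the prior is uniform, the posterior is proportional to the likelihood:
  S5: 0.235 × 0.06 = 0.0141
  S1: 0.016 × 0.03 = 0.00048
  S6: 0.092 × 0.125 = 0.0115
Total = 0.02608.
P(S6 | evidence) = 0.0115 / 0.02608 ≈ 0.441.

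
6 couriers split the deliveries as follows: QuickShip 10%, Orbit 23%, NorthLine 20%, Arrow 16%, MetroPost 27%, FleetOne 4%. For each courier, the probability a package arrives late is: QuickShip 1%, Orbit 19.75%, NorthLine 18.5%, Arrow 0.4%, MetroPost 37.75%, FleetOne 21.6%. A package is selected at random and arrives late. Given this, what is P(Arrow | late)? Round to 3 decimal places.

Unnormalized posteriors (prior × likelihood):
  QuickShip: 0.1 × 0.01 = 0.001
  Orbit: 0.23 × 0.1975 = 0.045425
  NorthLine: 0.2 × 0.185 = 0.037
  Arrow: 0.16 × 0.004 = 0.00064
  MetroPost: 0.27 × 0.3775 = 0.101925
  FleetOne: 0.04 × 0.216 = 0.00864
Sum = 0.19463.
P(Arrow | evidence) = 0.00064 / 0.19463 ≈ 0.003.

0.003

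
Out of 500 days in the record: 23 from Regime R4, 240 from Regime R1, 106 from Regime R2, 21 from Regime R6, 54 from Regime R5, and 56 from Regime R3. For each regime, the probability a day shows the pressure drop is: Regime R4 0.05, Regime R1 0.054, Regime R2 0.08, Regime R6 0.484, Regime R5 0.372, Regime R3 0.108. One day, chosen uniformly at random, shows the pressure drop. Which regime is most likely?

Compute prior × likelihood for every hypothesis:
  Regime R4: 0.046 × 0.05 = 0.0023
  Regime R1: 0.48 × 0.054 = 0.02592
  Regime R2: 0.212 × 0.08 = 0.01696
  Regime R6: 0.042 × 0.484 = 0.020328
  Regime R5: 0.108 × 0.372 = 0.040176
  Regime R3: 0.112 × 0.108 = 0.012096
Total = 0.11778.
Largest term belongs to Regime R5, so Regime R5 is most probable.

Regime R5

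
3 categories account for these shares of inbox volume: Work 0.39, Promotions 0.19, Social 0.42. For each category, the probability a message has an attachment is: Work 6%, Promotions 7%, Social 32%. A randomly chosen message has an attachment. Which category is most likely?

Social

By Bayes' rule, posterior ∝ prior × likelihood:
  Work: 0.39 × 0.06 = 0.0234
  Promotions: 0.19 × 0.07 = 0.0133
  Social: 0.42 × 0.32 = 0.1344
Normalizing constant = 0.1711.
Largest term belongs to Social, so Social is most probable.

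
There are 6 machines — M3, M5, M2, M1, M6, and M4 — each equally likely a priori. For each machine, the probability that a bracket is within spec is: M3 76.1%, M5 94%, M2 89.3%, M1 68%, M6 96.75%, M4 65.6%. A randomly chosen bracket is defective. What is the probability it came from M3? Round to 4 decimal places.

0.2168

Taking complements, P(defective | each) = M3 0.239, M5 0.06, M2 0.107, M1 0.32, M6 0.0325, M4 0.344.
Since the prior is uniform, the posterior is proportional to the likelihood:
  M3: 0.239
  M5: 0.06
  M2: 0.107
  M1: 0.32
  M6: 0.0325
  M4: 0.344
Total = 1.1025.
P(M3 | evidence) = 0.239 / 1.1025 ≈ 0.2168.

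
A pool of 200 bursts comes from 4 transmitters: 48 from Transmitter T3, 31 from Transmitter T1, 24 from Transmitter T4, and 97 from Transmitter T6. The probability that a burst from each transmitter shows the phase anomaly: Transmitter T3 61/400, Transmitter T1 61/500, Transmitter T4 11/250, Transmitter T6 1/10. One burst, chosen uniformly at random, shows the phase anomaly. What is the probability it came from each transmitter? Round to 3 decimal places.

Prior × likelihood for each hypothesis:
  Transmitter T3: 0.24 × 0.1525 = 0.0366
  Transmitter T1: 0.155 × 0.122 = 0.01891
  Transmitter T4: 0.12 × 0.044 = 0.00528
  Transmitter T6: 0.485 × 0.1 = 0.0485
Total = 0.10929.
P(Transmitter T3 | anomaly) = 0.0366/0.10929 ≈ 0.335
P(Transmitter T1 | anomaly) = 0.01891/0.10929 ≈ 0.173
P(Transmitter T4 | anomaly) = 0.00528/0.10929 ≈ 0.048
P(Transmitter T6 | anomaly) = 0.0485/0.10929 ≈ 0.444

Transmitter T3 0.335, Transmitter T1 0.173, Transmitter T4 0.048, Transmitter T6 0.444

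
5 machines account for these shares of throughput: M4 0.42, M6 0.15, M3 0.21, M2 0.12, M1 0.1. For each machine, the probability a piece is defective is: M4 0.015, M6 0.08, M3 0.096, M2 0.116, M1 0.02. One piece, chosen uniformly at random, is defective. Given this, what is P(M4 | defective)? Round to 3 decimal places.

0.116

By Bayes' rule, posterior ∝ prior × likelihood:
  M4: 0.42 × 0.015 = 0.0063
  M6: 0.15 × 0.08 = 0.012
  M3: 0.21 × 0.096 = 0.02016
  M2: 0.12 × 0.116 = 0.01392
  M1: 0.1 × 0.02 = 0.002
Sum = 0.05438.
P(M4 | evidence) = 0.0063 / 0.05438 ≈ 0.116.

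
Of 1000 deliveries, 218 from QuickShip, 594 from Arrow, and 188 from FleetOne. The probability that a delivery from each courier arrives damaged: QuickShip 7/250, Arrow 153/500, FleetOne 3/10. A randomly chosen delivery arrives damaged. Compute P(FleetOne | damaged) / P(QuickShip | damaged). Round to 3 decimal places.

By Bayes' rule, posterior ∝ prior × likelihood:
  QuickShip: 0.218 × 0.028 = 0.006104
  Arrow: 0.594 × 0.306 = 0.181764
  FleetOne: 0.188 × 0.3 = 0.0564
Normalizing constant = 0.244268.
The ratio is 0.0564 / 0.006104 (the normalizer cancels) = 9.240.

9.240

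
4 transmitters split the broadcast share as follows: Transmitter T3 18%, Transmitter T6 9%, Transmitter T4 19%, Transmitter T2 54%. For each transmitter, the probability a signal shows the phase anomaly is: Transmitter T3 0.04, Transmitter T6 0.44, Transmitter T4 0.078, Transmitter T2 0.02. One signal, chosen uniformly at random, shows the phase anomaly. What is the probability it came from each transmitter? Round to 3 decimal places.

Compute prior × likelihood for every hypothesis:
  Transmitter T3: 0.18 × 0.04 = 0.0072
  Transmitter T6: 0.09 × 0.44 = 0.0396
  Transmitter T4: 0.19 × 0.078 = 0.01482
  Transmitter T2: 0.54 × 0.02 = 0.0108
Normalizing constant = 0.07242.
P(Transmitter T3 | anomaly) = 0.0072/0.07242 ≈ 0.099
P(Transmitter T6 | anomaly) = 0.0396/0.07242 ≈ 0.547
P(Transmitter T4 | anomaly) = 0.01482/0.07242 ≈ 0.205
P(Transmitter T2 | anomaly) = 0.0108/0.07242 ≈ 0.149

Transmitter T3 0.099, Transmitter T6 0.547, Transmitter T4 0.205, Transmitter T2 0.149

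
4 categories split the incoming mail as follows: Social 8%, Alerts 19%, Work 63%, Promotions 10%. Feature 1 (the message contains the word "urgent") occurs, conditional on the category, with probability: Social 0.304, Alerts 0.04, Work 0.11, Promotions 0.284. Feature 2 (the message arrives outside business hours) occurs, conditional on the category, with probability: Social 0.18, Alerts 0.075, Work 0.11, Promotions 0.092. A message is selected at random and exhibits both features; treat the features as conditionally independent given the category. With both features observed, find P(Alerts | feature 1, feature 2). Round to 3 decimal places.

0.038

Prior × likelihood for each hypothesis:
  Social: 0.08 × 0.304 × 0.18 = 0.0043776
  Alerts: 0.19 × 0.04 × 0.075 = 0.00057
  Work: 0.63 × 0.11 × 0.11 = 0.007623
  Promotions: 0.1 × 0.284 × 0.092 = 0.0026128
Normalizing constant = 0.0151834.
P(Alerts | evidence) = 0.00057 / 0.0151834 ≈ 0.038.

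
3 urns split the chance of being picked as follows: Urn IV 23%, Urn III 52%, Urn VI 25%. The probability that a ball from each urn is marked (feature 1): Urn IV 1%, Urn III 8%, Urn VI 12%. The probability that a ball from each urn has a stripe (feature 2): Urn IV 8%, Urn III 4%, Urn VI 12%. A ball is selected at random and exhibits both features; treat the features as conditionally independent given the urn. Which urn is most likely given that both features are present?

Compute prior × likelihood for every hypothesis:
  Urn IV: 0.23 × 0.01 × 0.08 = 0.000184
  Urn III: 0.52 × 0.08 × 0.04 = 0.001664
  Urn VI: 0.25 × 0.12 × 0.12 = 0.0036
Total = 0.005448.
Largest term belongs to Urn VI, so Urn VI is most probable.

Urn VI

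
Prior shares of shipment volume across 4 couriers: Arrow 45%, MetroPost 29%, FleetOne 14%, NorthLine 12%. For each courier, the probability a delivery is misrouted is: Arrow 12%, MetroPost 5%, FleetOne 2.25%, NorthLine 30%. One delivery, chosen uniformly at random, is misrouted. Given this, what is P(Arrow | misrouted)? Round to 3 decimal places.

Unnormalized posteriors (prior × likelihood):
  Arrow: 0.45 × 0.12 = 0.054
  MetroPost: 0.29 × 0.05 = 0.0145
  FleetOne: 0.14 × 0.0225 = 0.00315
  NorthLine: 0.12 × 0.3 = 0.036
Sum = 0.10765.
P(Arrow | evidence) = 0.054 / 0.10765 ≈ 0.502.

0.502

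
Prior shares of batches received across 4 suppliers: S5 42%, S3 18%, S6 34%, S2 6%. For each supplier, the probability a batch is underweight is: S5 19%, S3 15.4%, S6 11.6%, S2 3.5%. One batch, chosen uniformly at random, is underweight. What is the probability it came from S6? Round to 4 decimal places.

0.2646

By Bayes' rule, posterior ∝ prior × likelihood:
  S5: 0.42 × 0.19 = 0.0798
  S3: 0.18 × 0.154 = 0.02772
  S6: 0.34 × 0.116 = 0.03944
  S2: 0.06 × 0.035 = 0.0021
Sum = 0.14906.
P(S6 | evidence) = 0.03944 / 0.14906 ≈ 0.2646.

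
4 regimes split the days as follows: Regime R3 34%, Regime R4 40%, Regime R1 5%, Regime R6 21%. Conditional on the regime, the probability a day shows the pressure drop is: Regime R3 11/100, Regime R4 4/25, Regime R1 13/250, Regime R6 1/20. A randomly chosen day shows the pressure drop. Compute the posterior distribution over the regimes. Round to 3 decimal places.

Regime R3 0.327, Regime R4 0.559, Regime R1 0.023, Regime R6 0.092

By Bayes' rule, posterior ∝ prior × likelihood:
  Regime R3: 0.34 × 0.11 = 0.0374
  Regime R4: 0.4 × 0.16 = 0.064
  Regime R1: 0.05 × 0.052 = 0.0026
  Regime R6: 0.21 × 0.05 = 0.0105
Normalizing constant = 0.1145.
P(Regime R3 | drop) = 0.0374/0.1145 ≈ 0.327
P(Regime R4 | drop) = 0.064/0.1145 ≈ 0.559
P(Regime R1 | drop) = 0.0026/0.1145 ≈ 0.023
P(Regime R6 | drop) = 0.0105/0.1145 ≈ 0.092
(Check: 0.327+0.559+0.023+0.092 = 1.001.)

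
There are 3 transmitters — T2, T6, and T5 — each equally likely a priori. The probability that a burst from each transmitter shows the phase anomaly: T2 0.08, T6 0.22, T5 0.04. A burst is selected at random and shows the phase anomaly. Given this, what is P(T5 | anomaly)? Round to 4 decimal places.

Since the prior is uniform, the posterior is proportional to the likelihood:
  T2: 0.08
  T6: 0.22
  T5: 0.04
Total = 0.34.
P(T5 | evidence) = 0.04 / 0.34 ≈ 0.1176.

0.1176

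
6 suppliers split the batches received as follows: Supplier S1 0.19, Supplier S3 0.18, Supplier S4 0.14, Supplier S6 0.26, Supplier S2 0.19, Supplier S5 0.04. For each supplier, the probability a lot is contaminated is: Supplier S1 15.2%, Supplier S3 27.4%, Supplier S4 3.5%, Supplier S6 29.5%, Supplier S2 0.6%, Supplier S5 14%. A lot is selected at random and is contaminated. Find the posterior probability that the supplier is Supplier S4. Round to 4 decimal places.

0.0294

Compute prior × likelihood for every hypothesis:
  Supplier S1: 0.19 × 0.152 = 0.02888
  Supplier S3: 0.18 × 0.274 = 0.04932
  Supplier S4: 0.14 × 0.035 = 0.0049
  Supplier S6: 0.26 × 0.295 = 0.0767
  Supplier S2: 0.19 × 0.006 = 0.00114
  Supplier S5: 0.04 × 0.14 = 0.0056
Total = 0.16654.
P(Supplier S4 | evidence) = 0.0049 / 0.16654 ≈ 0.0294.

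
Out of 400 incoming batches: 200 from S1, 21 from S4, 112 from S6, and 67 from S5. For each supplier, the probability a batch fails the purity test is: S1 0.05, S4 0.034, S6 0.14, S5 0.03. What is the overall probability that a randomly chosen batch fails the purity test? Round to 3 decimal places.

0.071

By Bayes' rule, posterior ∝ prior × likelihood:
  S1: 0.5 × 0.05 = 0.025
  S4: 0.0525 × 0.034 = 0.001785
  S6: 0.28 × 0.14 = 0.0392
  S5: 0.1675 × 0.03 = 0.005025
P(off-spec) = 0.025 + 0.001785 + 0.0392 + 0.005025 = 0.07101 → 0.071.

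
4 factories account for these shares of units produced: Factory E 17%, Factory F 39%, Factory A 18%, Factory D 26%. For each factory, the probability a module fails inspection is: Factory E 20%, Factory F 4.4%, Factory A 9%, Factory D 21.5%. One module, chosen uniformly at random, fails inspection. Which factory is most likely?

Compute prior × likelihood for every hypothesis:
  Factory E: 0.17 × 0.2 = 0.034
  Factory F: 0.39 × 0.044 = 0.01716
  Factory A: 0.18 × 0.09 = 0.0162
  Factory D: 0.26 × 0.215 = 0.0559
Normalizing constant = 0.12326.
Largest term belongs to Factory D, so Factory D is most probable.

Factory D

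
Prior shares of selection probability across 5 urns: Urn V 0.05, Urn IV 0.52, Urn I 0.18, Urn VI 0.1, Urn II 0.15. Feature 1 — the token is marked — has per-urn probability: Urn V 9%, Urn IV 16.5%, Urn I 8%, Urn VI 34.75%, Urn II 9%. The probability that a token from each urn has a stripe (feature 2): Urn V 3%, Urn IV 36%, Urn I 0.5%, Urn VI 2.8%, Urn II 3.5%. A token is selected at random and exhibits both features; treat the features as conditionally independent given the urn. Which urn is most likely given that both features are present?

Unnormalized posteriors (prior × likelihood):
  Urn V: 0.05 × 0.09 × 0.03 = 0.000135
  Urn IV: 0.52 × 0.165 × 0.36 = 0.030888
  Urn I: 0.18 × 0.08 × 0.005 = 0.000072
  Urn VI: 0.1 × 0.3475 × 0.028 = 0.000973
  Urn II: 0.15 × 0.09 × 0.035 = 0.0004725
Normalizing constant = 0.0325405.
Largest term belongs to Urn IV, so Urn IV is most probable.

Urn IV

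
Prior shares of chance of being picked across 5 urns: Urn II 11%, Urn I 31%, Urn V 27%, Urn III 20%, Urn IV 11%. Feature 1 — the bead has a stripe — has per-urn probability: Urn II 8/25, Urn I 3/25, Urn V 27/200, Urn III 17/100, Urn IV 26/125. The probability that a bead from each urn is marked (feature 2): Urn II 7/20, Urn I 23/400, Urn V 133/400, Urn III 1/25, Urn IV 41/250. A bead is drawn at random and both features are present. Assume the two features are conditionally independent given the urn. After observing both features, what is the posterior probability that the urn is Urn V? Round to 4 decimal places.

0.3824

Compute prior × likelihood for every hypothesis:
  Urn II: 0.11 × 0.32 × 0.35 = 0.01232
  Urn I: 0.31 × 0.12 × 0.0575 = 0.002139
  Urn V: 0.27 × 0.135 × 0.3325 = 0.012119625
  Urn III: 0.2 × 0.17 × 0.04 = 0.00136
  Urn IV: 0.11 × 0.208 × 0.164 = 0.00375232
Total = 0.031690945.
P(Urn V | evidence) = 0.012119625 / 0.031690945 ≈ 0.3824.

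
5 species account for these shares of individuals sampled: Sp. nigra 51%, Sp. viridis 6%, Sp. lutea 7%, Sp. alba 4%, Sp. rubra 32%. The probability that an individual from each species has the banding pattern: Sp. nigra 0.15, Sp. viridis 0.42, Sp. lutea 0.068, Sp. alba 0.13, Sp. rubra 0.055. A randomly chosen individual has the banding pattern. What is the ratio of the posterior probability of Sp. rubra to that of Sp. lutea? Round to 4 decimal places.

Prior × likelihood for each hypothesis:
  Sp. nigra: 0.51 × 0.15 = 0.0765
  Sp. viridis: 0.06 × 0.42 = 0.0252
  Sp. lutea: 0.07 × 0.068 = 0.00476
  Sp. alba: 0.04 × 0.13 = 0.0052
  Sp. rubra: 0.32 × 0.055 = 0.0176
Sum = 0.12926.
The ratio is 0.0176 / 0.00476 (the normalizer cancels) = 3.6975.

3.6975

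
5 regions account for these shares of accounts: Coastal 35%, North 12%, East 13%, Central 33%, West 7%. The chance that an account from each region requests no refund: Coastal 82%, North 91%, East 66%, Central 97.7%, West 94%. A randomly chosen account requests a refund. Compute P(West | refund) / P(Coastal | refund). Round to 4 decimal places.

0.0667

Taking complements, P(refund | each) = Coastal 0.18, North 0.09, East 0.34, Central 0.023, West 0.06.
Prior × likelihood for each hypothesis:
  Coastal: 0.35 × 0.18 = 0.063
  North: 0.12 × 0.09 = 0.0108
  East: 0.13 × 0.34 = 0.0442
  Central: 0.33 × 0.023 = 0.00759
  West: 0.07 × 0.06 = 0.0042
Sum = 0.12979.
The ratio is 0.0042 / 0.063 (the normalizer cancels) = 0.0667.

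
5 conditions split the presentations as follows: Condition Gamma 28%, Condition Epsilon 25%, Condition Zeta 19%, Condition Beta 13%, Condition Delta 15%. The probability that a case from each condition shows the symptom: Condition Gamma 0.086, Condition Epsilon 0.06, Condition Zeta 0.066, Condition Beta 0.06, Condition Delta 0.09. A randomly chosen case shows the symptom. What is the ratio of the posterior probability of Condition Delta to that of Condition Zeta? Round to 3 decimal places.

1.077

Unnormalized posteriors (prior × likelihood):
  Condition Gamma: 0.28 × 0.086 = 0.02408
  Condition Epsilon: 0.25 × 0.06 = 0.015
  Condition Zeta: 0.19 × 0.066 = 0.01254
  Condition Beta: 0.13 × 0.06 = 0.0078
  Condition Delta: 0.15 × 0.09 = 0.0135
Total = 0.07292.
The ratio is 0.0135 / 0.01254 (the normalizer cancels) = 1.077.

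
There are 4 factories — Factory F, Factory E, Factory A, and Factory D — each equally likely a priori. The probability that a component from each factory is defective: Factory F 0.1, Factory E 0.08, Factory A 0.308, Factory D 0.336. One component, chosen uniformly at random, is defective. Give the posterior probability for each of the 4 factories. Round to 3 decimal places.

Factory F 0.121, Factory E 0.097, Factory A 0.374, Factory D 0.408

With a uniform prior (1/4 each), posterior ∝ likelihood:
  Factory F: 0.1
  Factory E: 0.08
  Factory A: 0.308
  Factory D: 0.336
Total = 0.824.
P(Factory F | defective) = 0.1/0.824 ≈ 0.121
P(Factory E | defective) = 0.08/0.824 ≈ 0.097
P(Factory A | defective) = 0.308/0.824 ≈ 0.374
P(Factory D | defective) = 0.336/0.824 ≈ 0.408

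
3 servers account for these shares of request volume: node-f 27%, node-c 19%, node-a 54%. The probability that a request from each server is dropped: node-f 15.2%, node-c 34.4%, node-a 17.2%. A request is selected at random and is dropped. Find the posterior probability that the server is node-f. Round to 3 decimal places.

0.206

By Bayes' rule, posterior ∝ prior × likelihood:
  node-f: 0.27 × 0.152 = 0.04104
  node-c: 0.19 × 0.344 = 0.06536
  node-a: 0.54 × 0.172 = 0.09288
Sum = 0.19928.
P(node-f | evidence) = 0.04104 / 0.19928 ≈ 0.206.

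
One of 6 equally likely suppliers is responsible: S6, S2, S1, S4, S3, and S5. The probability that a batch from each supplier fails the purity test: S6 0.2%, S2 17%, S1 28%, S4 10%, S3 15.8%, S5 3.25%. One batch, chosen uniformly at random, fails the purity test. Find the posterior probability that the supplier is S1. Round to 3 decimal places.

With a uniform prior (1/6 each), posterior ∝ likelihood:
  S6: 0.002
  S2: 0.17
  S1: 0.28
  S4: 0.1
  S3: 0.158
  S5: 0.0325
Total = 0.7425.
P(S1 | evidence) = 0.28 / 0.7425 ≈ 0.377.

0.377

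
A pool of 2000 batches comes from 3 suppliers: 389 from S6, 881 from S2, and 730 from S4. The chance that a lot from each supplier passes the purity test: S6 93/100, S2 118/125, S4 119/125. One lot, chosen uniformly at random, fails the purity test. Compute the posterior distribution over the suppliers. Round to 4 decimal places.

S6 0.2440, S2 0.4421, S4 0.3140

Taking complements, P(off-spec | each) = S6 0.07, S2 0.056, S4 0.048.
Unnormalized posteriors (prior × likelihood):
  S6: 0.1945 × 0.07 = 0.013615
  S2: 0.4405 × 0.056 = 0.024668
  S4: 0.365 × 0.048 = 0.01752
Total = 0.055803.
P(S6 | off-spec) = 0.013615/0.055803 ≈ 0.2440
P(S2 | off-spec) = 0.024668/0.055803 ≈ 0.4421
P(S4 | off-spec) = 0.01752/0.055803 ≈ 0.3140
(Check: 0.2440+0.4421+0.3140 = 1.0001.)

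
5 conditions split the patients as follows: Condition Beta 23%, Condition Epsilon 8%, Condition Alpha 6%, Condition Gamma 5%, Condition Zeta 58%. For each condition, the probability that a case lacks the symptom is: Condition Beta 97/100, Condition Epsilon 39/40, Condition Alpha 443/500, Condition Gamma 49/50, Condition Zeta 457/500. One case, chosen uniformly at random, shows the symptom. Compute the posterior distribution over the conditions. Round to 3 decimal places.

Taking complements, P(symptomatic | each) = Condition Beta 0.03, Condition Epsilon 0.025, Condition Alpha 0.114, Condition Gamma 0.02, Condition Zeta 0.086.
Prior × likelihood for each hypothesis:
  Condition Beta: 0.23 × 0.03 = 0.0069
  Condition Epsilon: 0.08 × 0.025 = 0.002
  Condition Alpha: 0.06 × 0.114 = 0.00684
  Condition Gamma: 0.05 × 0.02 = 0.001
  Condition Zeta: 0.58 × 0.086 = 0.04988
Total = 0.06662.
P(Condition Beta | symptomatic) = 0.0069/0.06662 ≈ 0.104
P(Condition Epsilon | symptomatic) = 0.002/0.06662 ≈ 0.030
P(Condition Alpha | symptomatic) = 0.00684/0.06662 ≈ 0.103
P(Condition Gamma | symptomatic) = 0.001/0.06662 ≈ 0.015
P(Condition Zeta | symptomatic) = 0.04988/0.06662 ≈ 0.749
(Check: 0.104+0.030+0.103+0.015+0.749 = 1.001.)

Condition Beta 0.104, Condition Epsilon 0.030, Condition Alpha 0.103, Condition Gamma 0.015, Condition Zeta 0.749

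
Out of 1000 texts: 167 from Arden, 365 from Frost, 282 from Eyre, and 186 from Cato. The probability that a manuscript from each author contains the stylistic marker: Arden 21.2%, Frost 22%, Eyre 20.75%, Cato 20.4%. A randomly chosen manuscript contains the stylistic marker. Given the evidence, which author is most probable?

Frost

Unnormalized posteriors (prior × likelihood):
  Arden: 0.167 × 0.212 = 0.035404
  Frost: 0.365 × 0.22 = 0.0803
  Eyre: 0.282 × 0.2075 = 0.058515
  Cato: 0.186 × 0.204 = 0.037944
Total = 0.212163.
Largest term belongs to Frost, so Frost is most probable.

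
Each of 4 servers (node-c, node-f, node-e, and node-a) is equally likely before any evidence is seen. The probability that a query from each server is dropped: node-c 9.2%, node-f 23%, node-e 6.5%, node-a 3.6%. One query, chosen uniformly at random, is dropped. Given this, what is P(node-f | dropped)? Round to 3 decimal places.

With a uniform prior (1/4 each), posterior ∝ likelihood:
  node-c: 0.092
  node-f: 0.23
  node-e: 0.065
  node-a: 0.036
Normalizing constant = 0.423.
P(node-f | evidence) = 0.23 / 0.423 ≈ 0.544.

0.544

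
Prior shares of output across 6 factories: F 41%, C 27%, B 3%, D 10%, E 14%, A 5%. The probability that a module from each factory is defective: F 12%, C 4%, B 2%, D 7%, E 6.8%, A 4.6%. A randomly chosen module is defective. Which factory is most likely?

Prior × likelihood for each hypothesis:
  F: 0.41 × 0.12 = 0.0492
  C: 0.27 × 0.04 = 0.0108
  B: 0.03 × 0.02 = 0.0006
  D: 0.1 × 0.07 = 0.007
  E: 0.14 × 0.068 = 0.00952
  A: 0.05 × 0.046 = 0.0023
Total = 0.07942.
Largest term belongs to F, so F is most probable.

F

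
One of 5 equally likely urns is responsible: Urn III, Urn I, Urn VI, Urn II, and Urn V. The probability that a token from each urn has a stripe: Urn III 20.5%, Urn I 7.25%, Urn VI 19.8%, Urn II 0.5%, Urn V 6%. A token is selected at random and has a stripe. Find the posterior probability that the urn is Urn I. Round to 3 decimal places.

0.134

Since the prior is uniform, the posterior is proportional to the likelihood:
  Urn III: 0.205
  Urn I: 0.0725
  Urn VI: 0.198
  Urn II: 0.005
  Urn V: 0.06
Normalizing constant = 0.5405.
P(Urn I | evidence) = 0.0725 / 0.5405 ≈ 0.134.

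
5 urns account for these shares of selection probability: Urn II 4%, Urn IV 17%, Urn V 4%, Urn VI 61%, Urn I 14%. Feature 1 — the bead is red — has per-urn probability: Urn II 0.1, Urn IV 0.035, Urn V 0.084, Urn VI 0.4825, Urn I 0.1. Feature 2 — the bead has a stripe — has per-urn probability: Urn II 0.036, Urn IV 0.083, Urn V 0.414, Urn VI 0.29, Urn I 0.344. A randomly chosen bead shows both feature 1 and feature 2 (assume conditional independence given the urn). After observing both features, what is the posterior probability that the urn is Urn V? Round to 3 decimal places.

By Bayes' rule, posterior ∝ prior × likelihood:
  Urn II: 0.04 × 0.1 × 0.036 = 0.000144
  Urn IV: 0.17 × 0.035 × 0.083 = 0.00049385
  Urn V: 0.04 × 0.084 × 0.414 = 0.00139104
  Urn VI: 0.61 × 0.4825 × 0.29 = 0.08535425
  Urn I: 0.14 × 0.1 × 0.344 = 0.004816
Normalizing constant = 0.09219914.
P(Urn V | evidence) = 0.00139104 / 0.09219914 ≈ 0.015.

0.015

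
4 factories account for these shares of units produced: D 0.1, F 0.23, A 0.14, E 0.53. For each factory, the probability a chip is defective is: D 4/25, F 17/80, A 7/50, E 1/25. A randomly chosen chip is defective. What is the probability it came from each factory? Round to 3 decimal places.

By Bayes' rule, posterior ∝ prior × likelihood:
  D: 0.1 × 0.16 = 0.016
  F: 0.23 × 0.2125 = 0.048875
  A: 0.14 × 0.14 = 0.0196
  E: 0.53 × 0.04 = 0.0212
Normalizing constant = 0.105675.
P(D | defective) = 0.016/0.105675 ≈ 0.151
P(F | defective) = 0.048875/0.105675 ≈ 0.463
P(A | defective) = 0.0196/0.105675 ≈ 0.185
P(E | defective) = 0.0212/0.105675 ≈ 0.201

D 0.151, F 0.463, A 0.185, E 0.201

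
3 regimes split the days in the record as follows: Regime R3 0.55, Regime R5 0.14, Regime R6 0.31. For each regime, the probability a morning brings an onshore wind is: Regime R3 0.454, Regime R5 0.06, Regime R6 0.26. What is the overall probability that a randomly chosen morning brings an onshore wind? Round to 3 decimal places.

0.339

Compute prior × likelihood for every hypothesis:
  Regime R3: 0.55 × 0.454 = 0.2497
  Regime R5: 0.14 × 0.06 = 0.0084
  Regime R6: 0.31 × 0.26 = 0.0806
P(onshore) = 0.2497 + 0.0084 + 0.0806 = 0.3387 → 0.339.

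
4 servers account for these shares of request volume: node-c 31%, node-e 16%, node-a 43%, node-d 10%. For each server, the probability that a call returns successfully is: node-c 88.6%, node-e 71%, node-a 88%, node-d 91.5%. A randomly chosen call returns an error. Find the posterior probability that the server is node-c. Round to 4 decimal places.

0.2492

Taking complements, P(error | each) = node-c 0.114, node-e 0.29, node-a 0.12, node-d 0.085.
Unnormalized posteriors (prior × likelihood):
  node-c: 0.31 × 0.114 = 0.03534
  node-e: 0.16 × 0.29 = 0.0464
  node-a: 0.43 × 0.12 = 0.0516
  node-d: 0.1 × 0.085 = 0.0085
Total = 0.14184.
P(node-c | evidence) = 0.03534 / 0.14184 ≈ 0.2492.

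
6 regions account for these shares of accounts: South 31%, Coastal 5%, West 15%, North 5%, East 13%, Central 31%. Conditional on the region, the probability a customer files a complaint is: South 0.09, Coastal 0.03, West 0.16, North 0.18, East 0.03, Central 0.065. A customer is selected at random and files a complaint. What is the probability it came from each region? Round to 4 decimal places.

Unnormalized posteriors (prior × likelihood):
  South: 0.31 × 0.09 = 0.0279
  Coastal: 0.05 × 0.03 = 0.0015
  West: 0.15 × 0.16 = 0.024
  North: 0.05 × 0.18 = 0.009
  East: 0.13 × 0.03 = 0.0039
  Central: 0.31 × 0.065 = 0.02015
Sum = 0.08645.
P(South | complaint) = 0.0279/0.08645 ≈ 0.3227
P(Coastal | complaint) = 0.0015/0.08645 ≈ 0.0174
P(West | complaint) = 0.024/0.08645 ≈ 0.2776
P(North | complaint) = 0.009/0.08645 ≈ 0.1041
P(East | complaint) = 0.0039/0.08645 ≈ 0.0451
P(Central | complaint) = 0.02015/0.08645 ≈ 0.2331
(Check: 0.3227+0.0174+0.2776+0.1041+0.0451+0.2331 = 1.0000.)

South 0.3227, Coastal 0.0174, West 0.2776, North 0.1041, East 0.0451, Central 0.2331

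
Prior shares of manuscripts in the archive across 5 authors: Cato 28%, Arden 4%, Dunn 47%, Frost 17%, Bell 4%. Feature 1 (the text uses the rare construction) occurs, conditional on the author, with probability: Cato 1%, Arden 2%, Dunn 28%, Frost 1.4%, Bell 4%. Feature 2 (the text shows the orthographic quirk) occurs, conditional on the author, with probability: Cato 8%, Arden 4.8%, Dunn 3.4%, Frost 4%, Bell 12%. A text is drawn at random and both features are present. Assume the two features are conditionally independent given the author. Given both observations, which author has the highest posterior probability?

Prior × likelihood for each hypothesis:
  Cato: 0.28 × 0.01 × 0.08 = 0.000224
  Arden: 0.04 × 0.02 × 0.048 = 0.0000384
  Dunn: 0.47 × 0.28 × 0.034 = 0.0044744
  Frost: 0.17 × 0.014 × 0.04 = 0.0000952
  Bell: 0.04 × 0.04 × 0.12 = 0.000192
Total = 0.005024.
Largest term belongs to Dunn, so Dunn is most probable.

Dunn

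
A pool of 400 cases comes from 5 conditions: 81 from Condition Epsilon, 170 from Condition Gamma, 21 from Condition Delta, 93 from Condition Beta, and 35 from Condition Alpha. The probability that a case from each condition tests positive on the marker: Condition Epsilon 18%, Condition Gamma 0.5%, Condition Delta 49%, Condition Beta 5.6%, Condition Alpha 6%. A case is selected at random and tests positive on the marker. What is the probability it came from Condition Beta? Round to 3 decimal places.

By Bayes' rule, posterior ∝ prior × likelihood:
  Condition Epsilon: 0.2025 × 0.18 = 0.03645
  Condition Gamma: 0.425 × 0.005 = 0.002125
  Condition Delta: 0.0525 × 0.49 = 0.025725
  Condition Beta: 0.2325 × 0.056 = 0.01302
  Condition Alpha: 0.0875 × 0.06 = 0.00525
Normalizing constant = 0.08257.
P(Condition Beta | evidence) = 0.01302 / 0.08257 ≈ 0.158.

0.158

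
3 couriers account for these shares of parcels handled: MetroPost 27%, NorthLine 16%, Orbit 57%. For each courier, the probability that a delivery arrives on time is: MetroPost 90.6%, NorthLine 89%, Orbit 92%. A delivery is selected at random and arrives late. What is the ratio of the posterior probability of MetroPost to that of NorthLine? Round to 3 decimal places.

Taking complements, P(late | each) = MetroPost 0.094, NorthLine 0.11, Orbit 0.08.
Compute prior × likelihood for every hypothesis:
  MetroPost: 0.27 × 0.094 = 0.02538
  NorthLine: 0.16 × 0.11 = 0.0176
  Orbit: 0.57 × 0.08 = 0.0456
Total = 0.08858.
The ratio is 0.02538 / 0.0176 (the normalizer cancels) = 1.442.

1.442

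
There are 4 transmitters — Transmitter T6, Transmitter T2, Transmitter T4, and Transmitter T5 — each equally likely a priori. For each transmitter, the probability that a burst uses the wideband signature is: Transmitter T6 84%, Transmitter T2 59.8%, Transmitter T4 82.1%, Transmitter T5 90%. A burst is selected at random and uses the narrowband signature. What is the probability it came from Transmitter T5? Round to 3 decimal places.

0.119

Taking complements, P(narrowband | each) = Transmitter T6 0.16, Transmitter T2 0.402, Transmitter T4 0.179, Transmitter T5 0.1.
Since the prior is uniform, the posterior is proportional to the likelihood:
  Transmitter T6: 0.16
  Transmitter T2: 0.402
  Transmitter T4: 0.179
  Transmitter T5: 0.1
Total = 0.841.
P(Transmitter T5 | evidence) = 0.1 / 0.841 ≈ 0.119.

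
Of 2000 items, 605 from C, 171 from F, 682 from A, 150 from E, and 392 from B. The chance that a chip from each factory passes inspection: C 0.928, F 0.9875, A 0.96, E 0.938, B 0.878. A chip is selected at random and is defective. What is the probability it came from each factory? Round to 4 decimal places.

C 0.3348, F 0.0164, A 0.2097, E 0.0715, B 0.3676

Taking complements, P(defective | each) = C 0.072, F 0.0125, A 0.04, E 0.062, B 0.122.
By Bayes' rule, posterior ∝ prior × likelihood:
  C: 0.3025 × 0.072 = 0.02178
  F: 0.0855 × 0.0125 = 0.00106875
  A: 0.341 × 0.04 = 0.01364
  E: 0.075 × 0.062 = 0.00465
  B: 0.196 × 0.122 = 0.023912
Normalizing constant = 0.06505075.
P(C | defective) = 0.02178/0.06505075 ≈ 0.3348
P(F | defective) = 0.00106875/0.06505075 ≈ 0.0164
P(A | defective) = 0.01364/0.06505075 ≈ 0.2097
P(E | defective) = 0.00465/0.06505075 ≈ 0.0715
P(B | defective) = 0.023912/0.06505075 ≈ 0.3676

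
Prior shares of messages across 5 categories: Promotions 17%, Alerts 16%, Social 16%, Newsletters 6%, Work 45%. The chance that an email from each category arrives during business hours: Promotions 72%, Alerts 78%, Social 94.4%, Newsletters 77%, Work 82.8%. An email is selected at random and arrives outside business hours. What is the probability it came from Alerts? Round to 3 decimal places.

0.192

Taking complements, P(off-hours | each) = Promotions 0.28, Alerts 0.22, Social 0.056, Newsletters 0.23, Work 0.172.
Unnormalized posteriors (prior × likelihood):
  Promotions: 0.17 × 0.28 = 0.0476
  Alerts: 0.16 × 0.22 = 0.0352
  Social: 0.16 × 0.056 = 0.00896
  Newsletters: 0.06 × 0.23 = 0.0138
  Work: 0.45 × 0.172 = 0.0774
Total = 0.18296.
P(Alerts | evidence) = 0.0352 / 0.18296 ≈ 0.192.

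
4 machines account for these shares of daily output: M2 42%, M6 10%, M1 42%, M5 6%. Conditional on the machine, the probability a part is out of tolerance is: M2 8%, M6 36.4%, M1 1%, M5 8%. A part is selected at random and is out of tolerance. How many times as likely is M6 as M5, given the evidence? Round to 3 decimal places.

Unnormalized posteriors (prior × likelihood):
  M2: 0.42 × 0.08 = 0.0336
  M6: 0.1 × 0.364 = 0.0364
  M1: 0.42 × 0.01 = 0.0042
  M5: 0.06 × 0.08 = 0.0048
Normalizing constant = 0.079.
The ratio is 0.0364 / 0.0048 (the normalizer cancels) = 7.583.

7.583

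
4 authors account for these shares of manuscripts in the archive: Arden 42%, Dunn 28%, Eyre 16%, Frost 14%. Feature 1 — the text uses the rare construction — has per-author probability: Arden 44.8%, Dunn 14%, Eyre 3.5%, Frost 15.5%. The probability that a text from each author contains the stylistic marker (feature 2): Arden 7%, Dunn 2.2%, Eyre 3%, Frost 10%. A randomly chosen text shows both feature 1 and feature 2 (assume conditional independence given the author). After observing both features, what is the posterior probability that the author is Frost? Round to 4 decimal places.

Prior × likelihood for each hypothesis:
  Arden: 0.42 × 0.448 × 0.07 = 0.0131712
  Dunn: 0.28 × 0.14 × 0.022 = 0.0008624
  Eyre: 0.16 × 0.035 × 0.03 = 0.000168
  Frost: 0.14 × 0.155 × 0.1 = 0.00217
Normalizing constant = 0.0163716.
P(Frost | evidence) = 0.00217 / 0.0163716 ≈ 0.1325.

0.1325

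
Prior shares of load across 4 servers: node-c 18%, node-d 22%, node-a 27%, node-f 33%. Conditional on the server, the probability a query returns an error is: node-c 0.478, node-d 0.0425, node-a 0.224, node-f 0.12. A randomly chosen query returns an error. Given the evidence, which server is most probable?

By Bayes' rule, posterior ∝ prior × likelihood:
  node-c: 0.18 × 0.478 = 0.08604
  node-d: 0.22 × 0.0425 = 0.00935
  node-a: 0.27 × 0.224 = 0.06048
  node-f: 0.33 × 0.12 = 0.0396
Total = 0.19547.
Largest term belongs to node-c, so node-c is most probable.

node-c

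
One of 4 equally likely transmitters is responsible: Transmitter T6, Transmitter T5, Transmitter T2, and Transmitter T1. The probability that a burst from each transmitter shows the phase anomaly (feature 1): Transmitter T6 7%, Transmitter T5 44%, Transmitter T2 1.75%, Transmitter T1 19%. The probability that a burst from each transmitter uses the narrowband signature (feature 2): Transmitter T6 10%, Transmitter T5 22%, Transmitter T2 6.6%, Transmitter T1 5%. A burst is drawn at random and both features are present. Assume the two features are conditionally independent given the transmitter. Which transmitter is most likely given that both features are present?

Transmitter T5

Since the prior is uniform, the posterior is proportional to the likelihood:
  Transmitter T6: 0.07 × 0.1 = 0.007
  Transmitter T5: 0.44 × 0.22 = 0.0968
  Transmitter T2: 0.0175 × 0.066 = 0.001155
  Transmitter T1: 0.19 × 0.05 = 0.0095
Normalizing constant = 0.114455.
Largest term belongs to Transmitter T5, so Transmitter T5 is most probable.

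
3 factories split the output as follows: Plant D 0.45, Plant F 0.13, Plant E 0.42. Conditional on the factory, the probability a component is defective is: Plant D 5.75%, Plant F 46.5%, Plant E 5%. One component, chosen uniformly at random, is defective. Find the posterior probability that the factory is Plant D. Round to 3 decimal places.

0.241

Compute prior × likelihood for every hypothesis:
  Plant D: 0.45 × 0.0575 = 0.025875
  Plant F: 0.13 × 0.465 = 0.06045
  Plant E: 0.42 × 0.05 = 0.021
Sum = 0.107325.
P(Plant D | evidence) = 0.025875 / 0.107325 ≈ 0.241.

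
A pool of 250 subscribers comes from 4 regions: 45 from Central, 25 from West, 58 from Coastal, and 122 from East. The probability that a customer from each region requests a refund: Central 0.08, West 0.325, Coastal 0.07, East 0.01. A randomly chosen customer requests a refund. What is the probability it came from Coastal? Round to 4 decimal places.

0.2388

Unnormalized posteriors (prior × likelihood):
  Central: 0.18 × 0.08 = 0.0144
  West: 0.1 × 0.325 = 0.0325
  Coastal: 0.232 × 0.07 = 0.01624
  East: 0.488 × 0.01 = 0.00488
Total = 0.06802.
P(Coastal | evidence) = 0.01624 / 0.06802 ≈ 0.2388.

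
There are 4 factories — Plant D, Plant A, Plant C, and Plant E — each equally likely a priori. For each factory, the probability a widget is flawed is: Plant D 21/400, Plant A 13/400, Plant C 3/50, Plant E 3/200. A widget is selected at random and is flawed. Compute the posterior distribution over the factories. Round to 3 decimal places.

Since the prior is uniform, the posterior is proportional to the likelihood:
  Plant D: 0.0525
  Plant A: 0.0325
  Plant C: 0.06
  Plant E: 0.015
Total = 0.16.
P(Plant D | flawed) = 0.0525/0.16 ≈ 0.328
P(Plant A | flawed) = 0.0325/0.16 ≈ 0.203
P(Plant C | flawed) = 0.06/0.16 ≈ 0.375
P(Plant E | flawed) = 0.015/0.16 ≈ 0.094
(Check: 0.328+0.203+0.375+0.094 = 1.000.)

Plant D 0.328, Plant A 0.203, Plant C 0.375, Plant E 0.094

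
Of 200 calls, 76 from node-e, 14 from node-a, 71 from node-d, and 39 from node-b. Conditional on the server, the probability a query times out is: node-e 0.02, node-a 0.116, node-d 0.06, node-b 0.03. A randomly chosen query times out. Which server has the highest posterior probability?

Compute prior × likelihood for every hypothesis:
  node-e: 0.38 × 0.02 = 0.0076
  node-a: 0.07 × 0.116 = 0.00812
  node-d: 0.355 × 0.06 = 0.0213
  node-b: 0.195 × 0.03 = 0.00585
Total = 0.04287.
Largest term belongs to node-d, so node-d is most probable.

node-d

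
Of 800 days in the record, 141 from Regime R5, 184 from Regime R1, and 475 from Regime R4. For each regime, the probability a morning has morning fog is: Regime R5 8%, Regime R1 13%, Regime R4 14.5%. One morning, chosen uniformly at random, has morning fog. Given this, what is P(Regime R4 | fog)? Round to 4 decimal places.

0.6618

Compute prior × likelihood for every hypothesis:
  Regime R5: 0.17625 × 0.08 = 0.0141
  Regime R1: 0.23 × 0.13 = 0.0299
  Regime R4: 0.59375 × 0.145 = 0.08609375
Normalizing constant = 0.13009375.
P(Regime R4 | evidence) = 0.08609375 / 0.13009375 ≈ 0.6618.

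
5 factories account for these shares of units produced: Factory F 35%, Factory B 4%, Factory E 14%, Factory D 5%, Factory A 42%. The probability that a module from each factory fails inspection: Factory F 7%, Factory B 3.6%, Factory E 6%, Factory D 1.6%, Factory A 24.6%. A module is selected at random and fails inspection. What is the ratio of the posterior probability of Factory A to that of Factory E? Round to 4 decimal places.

Unnormalized posteriors (prior × likelihood):
  Factory F: 0.35 × 0.07 = 0.0245
  Factory B: 0.04 × 0.036 = 0.00144
  Factory E: 0.14 × 0.06 = 0.0084
  Factory D: 0.05 × 0.016 = 0.0008
  Factory A: 0.42 × 0.246 = 0.10332
Normalizing constant = 0.13846.
The ratio is 0.10332 / 0.0084 (the normalizer cancels) = 12.3000.

12.3000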